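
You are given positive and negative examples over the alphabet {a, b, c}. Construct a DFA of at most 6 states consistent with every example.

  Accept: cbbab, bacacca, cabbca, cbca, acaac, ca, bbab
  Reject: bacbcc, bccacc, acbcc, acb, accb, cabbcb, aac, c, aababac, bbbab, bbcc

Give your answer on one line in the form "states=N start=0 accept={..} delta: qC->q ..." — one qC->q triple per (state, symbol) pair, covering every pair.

State merging on the prefix tree: take the shortest (then alphabetical) example prefix whose next move is undefined and point that move at state 0, else 1, else 2, ...; a target is out if some Accept/Reject pair would then sit in one state with the same input left (inseparable). If every existing state is out, open a new one.
a: 0a undefined. 0a->0: ok.
b: 0b undefined. 0b->0: no, bbab/bbbab meet in 0. Open state 1: 0b->1.
c: 0c undefined. 0c->0: no, acaac/aac meet in 0. 0c->1: no, cbbab/bbbab meet in 1 with "bbab" left. Open state 2: 0c->2.
ba: 1a undefined. 1a->0: ok.
bb: 1b undefined. 1b->0: no, bbab/bbbab meet in 1. 1b->1: no, bbab/bbbab meet in 1. 1b->2: ok.
bc: 1c undefined. 1c->0: ok.
ca: 2a undefined. 2a->0: no, acaac/aac meet in 2. 2a->1: no, acaac/bccacc meet in 2. 2a->2: no, ca/aac meet in 2. Open state 3: 2a->3.
cb: 2b undefined. 2b->0: no, cbbab/bbbab meet in 1. 2b->1: ok.
acc: 2c undefined. 2c->0: ok.
cab: 3b undefined. 3b->0: ok.
acaa: 3a undefined. 3a->0: no, acaac/bacbcc meet in 2. 3a->1: ok.
bacac: 3c undefined. 3c->0: ok.
All examples now run through 4 states with every (state, symbol) defined. Accept strings end in {0,3}, Reject strings end in {1,2}; accept={0,3}.

states=4 start=0 accept={0,3} delta: 0a->0 0b->1 0c->2 1a->0 1b->2 1c->0 2a->3 2b->1 2c->0 3a->1 3b->0 3c->0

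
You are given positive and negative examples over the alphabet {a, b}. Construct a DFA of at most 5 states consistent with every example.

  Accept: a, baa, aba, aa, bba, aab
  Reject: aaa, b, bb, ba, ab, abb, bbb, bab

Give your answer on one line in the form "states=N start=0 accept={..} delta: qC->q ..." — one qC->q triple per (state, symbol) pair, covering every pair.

states=4 start=0 accept={1,3} delta: 0a->1 0b->2 1a->3 1b->0 2a->0 2b->0 3a->0 3b->1

Fold the examples into a partial DFA from state 0: repeatedly fix the first undefined (state, symbol) met by the shortest-then-alphabetical prefix, trying targets in increasing order and rejecting any under which an Accept and a Reject string meet in one state with the same remainder; add a state when all current targets are rejected. Accepting states are where Accept strings end.
a: 0a undefined. 0a->0: no, a/aaa meet in 0. Open state 1: 0a->1.
b: 0b undefined. 0b->0: no, a/ba meet in 1. 0b->1: no, a/b meet in 1. Open state 2: 0b->2.
aa: 1a undefined. 1a->0: no, a/aaa meet in 1. 1a->1: no, a/aaa meet in 1. 1a->2: no, aa/b meet in 2. Open state 3: 1a->3.
ab: 1b undefined. 1b->0: ok.
ba: 2a undefined. 2a->0: ok.
bb: 2b undefined. 2b->0: ok.
aaa: 3a undefined. 3a->0: ok.
aab: 3b undefined. 3b->0: no, aab/aaa meet in 0. 3b->1: ok.
All examples now run through 4 states with every (state, symbol) defined. Accept strings end in {1,3}, Reject strings end in {0,2}; accept={1,3}.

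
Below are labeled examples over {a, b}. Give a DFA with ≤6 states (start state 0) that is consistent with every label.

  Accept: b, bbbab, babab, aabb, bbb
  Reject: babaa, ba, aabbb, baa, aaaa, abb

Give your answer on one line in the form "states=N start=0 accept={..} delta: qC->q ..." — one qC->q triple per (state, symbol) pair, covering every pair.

Grow the machine one transition at a time. Run the examples from 0; the earliest place one falls off (shortest prefix, ties alphabetical) gets sent to the lowest-numbered state that keeps every Accept/Reject pair distinguishable — a pair clashes when both reach the same state with identical unread suffix — and to a fresh state only if none does.
a: 0a undefined. 0a->0: no, aabb/abb meet in 0 with "bb" left. Open state 1: 0a->1.
b: 0b undefined. 0b->0: ok.
aa: 1a undefined. 1a->0: no, b/aabbb meet in 0. 1a->1: no, aabb/abb meet in 1 with "bb" left. Open state 2: 1a->2.
ab: 1b undefined. 1b->0: no, b/abb meet in 0. 1b->1: no, bbbab/ba meet in 1. 1b->2: no, bbbab/baa meet in 2. Open state 3: 1b->3.
aaa: 2a undefined. 2a->0: ok.
aab: 2b undefined. 2b->0: no, b/aabbb meet in 0. 2b->1: ok.
abb: 3b undefined. 3b->0: no, b/aabbb meet in 0. 3b->1: ok.
baba: 3a undefined. 3a->0: ok.
All examples now run through 4 states with every (state, symbol) defined. Accept strings end in {0,3}, Reject strings end in {1,2}; accept={0,3}.

states=4 start=0 accept={0,3} delta: 0a->1 0b->0 1a->2 1b->3 2a->0 2b->1 3a->0 3b->1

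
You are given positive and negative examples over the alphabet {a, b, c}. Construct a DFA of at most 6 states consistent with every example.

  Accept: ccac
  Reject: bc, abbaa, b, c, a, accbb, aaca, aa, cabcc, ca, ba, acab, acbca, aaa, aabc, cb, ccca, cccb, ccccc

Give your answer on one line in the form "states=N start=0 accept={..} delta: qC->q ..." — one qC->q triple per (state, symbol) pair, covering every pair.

State merging on the prefix tree: take the shortest (then alphabetical) example prefix whose next move is undefined and point that move at state 0, else 1, else 2, ...; a target is out if some Accept/Reject pair would then sit in one state with the same input left (inseparable). If every existing state is out, open a new one.
a: 0a undefined. 0a->0: ok.
b: 0b undefined. 0b->0: ok.
c: 0c undefined. 0c->0: no, ccac/bc meet in 0. Open state 1: 0c->1.
ca: 1a undefined. 1a->0: ok.
cb: 1b undefined. 1b->0: ok.
cc: 1c undefined. 1c->0: no, ccac/bc meet in 1. 1c->1: no, ccac/bc meet in 1. Open state 2: 1c->2.
cca: 2a undefined. 2a->0: no, ccac/bc meet in 1. 2a->1: no, ccac/cabcc meet in 2. 2a->2: ok.
ccc: 2c undefined. 2c->0: no, ccac/abbaa meet in 0. 2c->1: no, ccac/bc meet in 1. 2c->2: no, ccac/cabcc meet in 2. Open state 3: 2c->3.
accb: 2b undefined. 2b->0: ok.
ccca: 3a undefined. 3a->0: ok.
cccb: 3b undefined. 3b->0: ok.
cccc: 3c undefined. 3c->0: ok.
All examples now run through 4 states with every (state, symbol) defined. Accept strings end in {3}, Reject strings end in {0,1,2}; accept={3}.

states=4 start=0 accept={3} delta: 0a->0 0b->0 0c->1 1a->0 1b->0 1c->2 2a->2 2b->0 2c->3 3a->0 3b->0 3c->0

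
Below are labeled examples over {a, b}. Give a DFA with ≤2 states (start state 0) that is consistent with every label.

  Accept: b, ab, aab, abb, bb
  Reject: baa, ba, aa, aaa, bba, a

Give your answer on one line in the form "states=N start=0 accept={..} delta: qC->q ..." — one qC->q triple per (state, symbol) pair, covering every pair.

states=2 start=0 accept={1} delta: 0a->0 0b->1 1a->0 1b->1

Grow the machine one transition at a time. Run the examples from 0; the earliest place one falls off (shortest prefix, ties alphabetical) gets sent to the lowest-numbered state that keeps every Accept/Reject pair distinguishable — a pair clashes when both reach the same state with identical unread suffix — and to a fresh state only if none does.
a: 0a undefined. 0a->0: ok.
b: 0b undefined. 0b->0: no, b/baa meet in 0. Open state 1: 0b->1.
ba: 1a undefined. 1a->0: ok.
bb: 1b undefined. 1b->0: no, abb/baa meet in 0. 1b->1: ok.
All examples now run through 2 states with every (state, symbol) defined. Accept strings end in {1}, Reject strings end in {0}; accept={1}.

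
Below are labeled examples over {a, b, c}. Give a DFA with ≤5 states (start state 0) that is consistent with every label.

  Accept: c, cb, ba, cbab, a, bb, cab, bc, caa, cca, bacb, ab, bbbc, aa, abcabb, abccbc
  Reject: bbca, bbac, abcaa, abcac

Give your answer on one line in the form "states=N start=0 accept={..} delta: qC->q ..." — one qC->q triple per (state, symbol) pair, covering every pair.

states=4 start=0 accept={0,1,2} delta: 0a->0 0b->1 0c->0 1a->0 1b->2 1c->2 2a->3 2b->0 2c->2 3a->3 3b->0 3c->3

State merging on the prefix tree: take the shortest (then alphabetical) example prefix whose next move is undefined and point that move at state 0, else 1, else 2, ...; a target is out if some Accept/Reject pair would then sit in one state with the same input left (inseparable). If every existing state is out, open a new one.
a: 0a undefined. 0a->0: ok.
b: 0b undefined. 0b->0: no, c/bbac meet in 0 with "c" left. Open state 1: 0b->1.
c: 0c undefined. 0c->0: ok.
ba: 1a undefined. 1a->0: ok.
bb: 1b undefined. 1b->0: no, c/bbca meet in 0. 1b->1: no, c/bbac meet in 0. Open state 2: 1b->2.
bc: 1c undefined. 1c->0: no, c/abcaa meet in 0. 1c->1: no, c/abcaa meet in 0. 1c->2: ok.
bba: 2a undefined. 2a->0: no, c/bbac meet in 0. 2a->1: no, c/abcaa meet in 0. 2a->2: no, bb/abcaa meet in 2. Open state 3: 2a->3.
bbb: 2b undefined. 2b->0: ok.
bbc: 2c undefined. 2c->0: no, c/bbca meet in 0. 2c->1: no, c/bbca meet in 0. 2c->2: ok.
bbac: 3c undefined. 3c->0: no, c/bbac meet in 0. 3c->1: no, cb/bbac meet in 1. 3c->2: no, bb/bbac meet in 2. 3c->3: ok.
abcaa: 3a undefined. 3a->0: no, c/abcaa meet in 0. 3a->1: no, cb/abcaa meet in 1. 3a->2: no, bb/abcaa meet in 2. 3a->3: ok.
abcab: 3b undefined. 3b->0: ok.
All examples now run through 4 states with every (state, symbol) defined. Accept strings end in {0,1,2}, Reject strings end in {3}; accept={0,1,2}.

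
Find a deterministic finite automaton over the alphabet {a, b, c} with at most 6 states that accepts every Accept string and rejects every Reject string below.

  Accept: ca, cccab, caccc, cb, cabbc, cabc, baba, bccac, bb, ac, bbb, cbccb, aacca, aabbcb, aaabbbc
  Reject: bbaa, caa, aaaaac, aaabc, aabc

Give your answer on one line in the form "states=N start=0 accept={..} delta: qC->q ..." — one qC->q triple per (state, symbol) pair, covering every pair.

Fold the examples into a partial DFA from state 0: repeatedly fix the first undefined (state, symbol) met by the shortest-then-alphabetical prefix, trying targets in increasing order and rejecting any under which an Accept and a Reject string meet in one state with the same remainder; add a state when all current targets are rejected. Accepting states are where Accept strings end.
a: 0a undefined. 0a->0: no, ac/aaaaac meet in 0 with "c" left. Open state 1: 0a->1.
b: 0b undefined. 0b->0: ok.
c: 0c undefined. 0c->0: ok.
aa: 1a undefined. 1a->0: no, cb/bbaa meet in 0. 1a->1: no, ca/bbaa meet in 1. Open state 2: 1a->2.
ac: 1c undefined. 1c->0: ok.
aaa: 2a undefined. 2a->0: no, caccc/aaabc meet in 0. 2a->1: no, caccc/aaaaac meet in 0. 2a->2: ok.
aab: 2b undefined. 2b->0: no, caccc/aaabc meet in 0. 2b->1: no, caccc/aaabc meet in 0. 2b->2: no, aaabbbc/aaaaac meet in 2 with "c" left. Open state 3: 2b->3.
aac: 2c undefined. 2c->0: no, caccc/aaaaac meet in 0. 2c->1: no, ca/aaaaac meet in 1. 2c->2: no, aacca/bbaa meet in 2. 2c->3: ok.
bab: 1b undefined. 1b->0: ok.
aabb: 3b undefined. 3b->0: ok.
aabc: 3c undefined. 3c->0: no, cccab/aaabc meet in 0. 3c->1: no, ca/aaabc meet in 1. 3c->2: no, aacca/bbaa meet in 2. 3c->3: ok.
aacca: 3a undefined. 3a->0: ok.
All examples now run through 4 states with every (state, symbol) defined. Accept strings end in {0,1}, Reject strings end in {2,3}; accept={0,1}.

states=4 start=0 accept={0,1} delta: 0a->1 0b->0 0c->0 1a->2 1b->0 1c->0 2a->2 2b->3 2c->3 3a->0 3b->0 3c->3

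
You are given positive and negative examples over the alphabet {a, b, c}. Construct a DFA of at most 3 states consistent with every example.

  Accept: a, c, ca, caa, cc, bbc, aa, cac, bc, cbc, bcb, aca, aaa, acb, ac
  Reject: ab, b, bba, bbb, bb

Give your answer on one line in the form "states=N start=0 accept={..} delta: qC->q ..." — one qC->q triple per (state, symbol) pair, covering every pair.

states=3 start=0 accept={0,2} delta: 0a->0 0b->1 0c->2 1a->1 1b->1 1c->2 2a->0 2b->0 2c->0

State merging on the prefix tree: take the shortest (then alphabetical) example prefix whose next move is undefined and point that move at state 0, else 1, else 2, ...; a target is out if some Accept/Reject pair would then sit in one state with the same input left (inseparable). If every existing state is out, open a new one.
a: 0a undefined. 0a->0: ok.
b: 0b undefined. 0b->0: no, a/ab meet in 0. Open state 1: 0b->1.
c: 0c undefined. 0c->0: no, acb/ab meet in 1. 0c->1: no, c/ab meet in 1. Open state 2: 0c->2.
bb: 1b undefined. 1b->0: no, a/bba meet in 0. 1b->1: ok.
bc: 1c undefined. 1c->0: no, bcb/ab meet in 1. 1c->1: no, bbc/ab meet in 1. 1c->2: ok.
ca: 2a undefined. 2a->0: ok.
cb: 2b undefined. 2b->0: ok.
cc: 2c undefined. 2c->0: ok.
bba: 1a undefined. 1a->0: no, a/bba meet in 0. 1a->1: ok.
All examples now run through 3 states with every (state, symbol) defined. Accept strings end in {0,2}, Reject strings end in {1}; accept={0,2}.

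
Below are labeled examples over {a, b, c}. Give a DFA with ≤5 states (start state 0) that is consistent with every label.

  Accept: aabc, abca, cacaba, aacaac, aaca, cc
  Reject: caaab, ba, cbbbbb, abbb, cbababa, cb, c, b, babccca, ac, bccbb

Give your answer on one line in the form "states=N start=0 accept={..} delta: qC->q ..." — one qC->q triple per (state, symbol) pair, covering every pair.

Grow the machine one transition at a time. Run the examples from 0; the earliest place one falls off (shortest prefix, ties alphabetical) gets sent to the lowest-numbered state that keeps every Accept/Reject pair distinguishable — a pair clashes when both reach the same state with identical unread suffix — and to a fresh state only if none does.
a: 0a undefined. 0a->0: ok.
b: 0b undefined. 0b->0: no, aabc/c meet in 0 with "c" left. Open state 1: 0b->1.
c: 0c undefined. 0c->0: no, cacaba/ba meet in 1 with "a" left. 0c->1: no, aaca/ba meet in 1 with "a" left. Open state 2: 0c->2.
ba: 1a undefined. 1a->0: ok.
bc: 1c undefined. 1c->0: no, aabc/ba meet in 0. 1c->1: no, aabc/b meet in 1. 1c->2: no, aabc/c meet in 2. Open state 3: 1c->3.
ca: 2a undefined. 2a->0: no, cacaba/ba meet in 0. 2a->1: no, aacaac/c meet in 2. 2a->2: no, aaca/c meet in 2. 2a->3: ok.
cb: 2b undefined. 2b->0: ok.
cc: 2c undefined. 2c->0: no, cc/ba meet in 0. 2c->1: no, cc/b meet in 1. 2c->2: no, cc/c meet in 2. 2c->3: ok.
abb: 1b undefined. 1b->0: ok.
bcc: 3c undefined. 3c->0: no, aabc/babccca meet in 3. 3c->1: no, abca/babccca meet in 3 with "a" left. 3c->2: no, abca/babccca meet in 3 with "a" left. 3c->3: no, abca/babccca meet in 3 with "a" left. Open state 4: 3c->4.
caa: 3a undefined. 3a->0: no, abca/ba meet in 0. 3a->1: no, abca/caaab meet in 1. 3a->2: no, abca/c meet in 2. 3a->3: ok.
bccb: 4b undefined. 4b->0: ok.
caca: 4a undefined. 4a->0: no, cacaba/ba meet in 0. 4a->1: no, cacaba/ba meet in 0. 4a->2: no, cacaba/ba meet in 0. 4a->3: ok.
caaab: 3b undefined. 3b->0: no, cacaba/caaab meet in 0. 3b->1: no, cacaba/ba meet in 0. 3b->2: ok.
babccc: 4c undefined. 4c->0: ok.
All examples now run through 5 states with every (state, symbol) defined. Accept strings end in {3,4}, Reject strings end in {0,1,2}; accept={3,4}.

states=5 start=0 accept={3,4} delta: 0a->0 0b->1 0c->2 1a->0 1b->0 1c->3 2a->3 2b->0 2c->3 3a->3 3b->2 3c->4 4a->3 4b->0 4c->0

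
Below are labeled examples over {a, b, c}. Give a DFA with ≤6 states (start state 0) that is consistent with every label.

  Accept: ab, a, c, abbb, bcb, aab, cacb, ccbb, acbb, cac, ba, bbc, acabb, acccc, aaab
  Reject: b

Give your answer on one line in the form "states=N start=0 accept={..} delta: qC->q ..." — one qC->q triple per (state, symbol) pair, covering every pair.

State merging on the prefix tree: take the shortest (then alphabetical) example prefix whose next move is undefined and point that move at state 0, else 1, else 2, ...; a target is out if some Accept/Reject pair would then sit in one state with the same input left (inseparable). If every existing state is out, open a new one.
a: 0a undefined. 0a->0: no, ab/b meet in 0 with "b" left. Open state 1: 0a->1.
b: 0b undefined. 0b->0: ok.
c: 0c undefined. 0c->0: no, c/b meet in 0. 0c->1: ok.
aa: 1a undefined. 1a->0: no, aab/b meet in 0. 1a->1: ok.
ab: 1b undefined. 1b->0: no, ab/b meet in 0. 1b->1: ok.
ac: 1c undefined. 1c->0: no, cacb/b meet in 0. 1c->1: ok.
All examples now run through 2 states with every (state, symbol) defined. Accept strings end in {1}, Reject strings end in {0}; accept={1}.

states=2 start=0 accept={1} delta: 0a->1 0b->0 0c->1 1a->1 1b->1 1c->1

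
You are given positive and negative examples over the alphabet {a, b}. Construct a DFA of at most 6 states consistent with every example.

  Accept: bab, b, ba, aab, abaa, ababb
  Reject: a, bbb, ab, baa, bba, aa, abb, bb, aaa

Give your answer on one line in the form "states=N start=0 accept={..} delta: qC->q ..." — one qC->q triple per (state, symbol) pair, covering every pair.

states=6 start=0 accept={2,4} delta: 0a->1 0b->2 1a->0 1b->3 2a->4 2b->1 3a->5 3b->0 4a->0 4b->2 5a->2 5b->0

Fold the examples into a partial DFA from state 0: repeatedly fix the first undefined (state, symbol) met by the shortest-then-alphabetical prefix, trying targets in increasing order and rejecting any under which an Accept and a Reject string meet in one state with the same remainder; add a state when all current targets are rejected. Accepting states are where Accept strings end.
a: 0a undefined. 0a->0: no, b/ab meet in 0 with "b" left. Open state 1: 0a->1.
b: 0b undefined. 0b->0: no, bab/ab meet in 1 with "b" left. 0b->1: no, b/a meet in 1. Open state 2: 0b->2.
aa: 1a undefined. 1a->0: ok.
ab: 1b undefined. 1b->0: no, b/abb meet in 2. 1b->1: no, abaa/a meet in 1. 1b->2: no, b/ab meet in 2. Open state 3: 1b->3.
ba: 2a undefined. 2a->0: no, ba/aa meet in 0. 2a->1: no, bab/ab meet in 3. 2a->2: no, bab/bb meet in 2 with "b" left. 2a->3: no, bab/abb meet in 3 with "b" left. Open state 4: 2a->4.
bb: 2b undefined. 2b->0: no, b/bbb meet in 2. 2b->1: ok.
aba: 3a undefined. 3a->0: no, abaa/a meet in 1. 3a->1: no, abaa/bba meet in 0. 3a->2: no, ababb/bbb meet in 3. 3a->3: no, abaa/bbb meet in 3. 3a->4: no, abaa/baa meet in 4 with "a" left. Open state 5: 3a->5.
abb: 3b undefined. 3b->0: ok.
baa: 4a undefined. 4a->0: ok.
bab: 4b undefined. 4b->0: no, bab/baa meet in 0. 4b->1: no, bab/a meet in 1. 4b->2: ok.
abaa: 5a undefined. 5a->0: no, abaa/baa meet in 0. 5a->1: no, abaa/a meet in 1. 5a->2: ok.
abab: 5b undefined. 5b->0: ok.
All examples now run through 6 states with every (state, symbol) defined. Accept strings end in {2,4}, Reject strings end in {0,1,3}; accept={2,4}.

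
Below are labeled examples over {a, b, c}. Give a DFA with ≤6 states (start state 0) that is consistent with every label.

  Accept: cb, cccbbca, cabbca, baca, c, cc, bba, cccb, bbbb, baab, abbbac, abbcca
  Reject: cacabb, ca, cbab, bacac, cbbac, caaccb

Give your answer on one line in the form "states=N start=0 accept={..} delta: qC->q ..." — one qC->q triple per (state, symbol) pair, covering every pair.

states=5 start=0 accept={0,2,3} delta: 0a->0 0b->1 0c->2 1a->1 1b->0 1c->3 2a->1 2b->3 2c->0 3a->3 3b->4 3c->4 4a->3 4b->1 4c->0

Grow the machine one transition at a time. Run the examples from 0; the earliest place one falls off (shortest prefix, ties alphabetical) gets sent to the lowest-numbered state that keeps every Accept/Reject pair distinguishable — a pair clashes when both reach the same state with identical unread suffix — and to a fresh state only if none does.
a: 0a undefined. 0a->0: ok.
b: 0b undefined. 0b->0: no, baca/ca meet in 0 with "ca" left. Open state 1: 0b->1.
c: 0c undefined. 0c->0: no, cb/caaccb meet in 1. 0c->1: no, abbbac/cbbac meet in 1 with "bbac" left. Open state 2: 0c->2.
ba: 1a undefined. 1a->0: no, baca/ca meet in 2 with "a" left. 1a->1: ok.
bb: 1b undefined. 1b->0: ok.
ca: 2a undefined. 2a->0: no, cabbca/cacabb meet in 0. 2a->1: ok.
cb: 2b undefined. 2b->0: no, abbbac/cbbac meet in 1 with "c" left. 2b->1: no, cb/ca meet in 1. 2b->2: no, bba/cbab meet in 0. Open state 3: 2b->3.
cc: 2c undefined. 2c->0: ok.
bac: 1c undefined. 1c->0: no, cb/caaccb meet in 3. 1c->1: no, cabbca/cacabb meet in 1. 1c->2: no, cabbca/cacabb meet in 1. 1c->3: ok.
cba: 3a undefined. 3a->0: no, cabbca/cacabb meet in 0. 3a->1: no, cb/bacac meet in 3. 3a->2: no, cb/cbab meet in 3. 3a->3: ok.
cbb: 3b undefined. 3b->0: no, cccbbca/cacabb meet in 1. 3b->1: no, cb/cbbac meet in 3. 3b->2: no, cb/cacabb meet in 3. 3b->3: no, cb/cacabb meet in 3. Open state 4: 3b->4.
cbba: 4a undefined. 4a->0: no, c/cbbac meet in 2. 4a->1: no, cb/cbbac meet in 3. 4a->2: no, cc/cbbac meet in 0. 4a->3: ok.
bacac: 3c undefined. 3c->0: no, cc/bacac meet in 0. 3c->1: no, cc/caaccb meet in 0. 3c->2: no, cb/caaccb meet in 3. 3c->3: no, cb/bacac meet in 3. 3c->4: ok.
caaccb: 4b undefined. 4b->0: no, cc/cacabb meet in 0. 4b->1: ok.
cccbbc: 4c undefined. 4c->0: ok.
All examples now run through 5 states with every (state, symbol) defined. Accept strings end in {0,2,3}, Reject strings end in {1,4}; accept={0,2,3}.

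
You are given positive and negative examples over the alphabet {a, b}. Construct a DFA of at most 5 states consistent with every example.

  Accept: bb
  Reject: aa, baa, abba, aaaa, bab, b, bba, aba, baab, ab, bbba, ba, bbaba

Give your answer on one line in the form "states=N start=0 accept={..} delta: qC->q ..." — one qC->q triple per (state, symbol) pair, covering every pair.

states=3 start=0 accept={2} delta: 0a->0 0b->1 1a->0 1b->2 2a->0 2b->0

Fold the examples into a partial DFA from state 0: repeatedly fix the first undefined (state, symbol) met by the shortest-then-alphabetical prefix, trying targets in increasing order and rejecting any under which an Accept and a Reject string meet in one state with the same remainder; add a state when all current targets are rejected. Accepting states are where Accept strings end.
a: 0a undefined. 0a->0: ok.
b: 0b undefined. 0b->0: no, bb/aa meet in 0. Open state 1: 0b->1.
ba: 1a undefined. 1a->0: ok.
bb: 1b undefined. 1b->0: no, bb/aa meet in 0. 1b->1: no, bb/bab meet in 1. Open state 2: 1b->2.
bba: 2a undefined. 2a->0: ok.
bbb: 2b undefined. 2b->0: ok.
All examples now run through 3 states with every (state, symbol) defined. Accept strings end in {2}, Reject strings end in {0,1}; accept={2}.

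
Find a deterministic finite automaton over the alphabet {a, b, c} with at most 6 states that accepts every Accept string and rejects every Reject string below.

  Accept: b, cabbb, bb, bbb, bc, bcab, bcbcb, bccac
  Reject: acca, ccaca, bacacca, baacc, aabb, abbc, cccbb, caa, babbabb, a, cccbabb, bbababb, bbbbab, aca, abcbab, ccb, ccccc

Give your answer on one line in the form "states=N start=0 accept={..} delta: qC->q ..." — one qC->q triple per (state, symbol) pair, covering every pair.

states=5 start=0 accept={0,2,4} delta: 0a->1 0b->0 0c->2 1a->1 1b->1 1c->1 2a->0 2b->0 2c->3 3a->3 3b->1 3c->4 4a->1 4b->1 4c->1

State merging on the prefix tree: take the shortest (then alphabetical) example prefix whose next move is undefined and point that move at state 0, else 1, else 2, ...; a target is out if some Accept/Reject pair would then sit in one state with the same input left (inseparable). If every existing state is out, open a new one.
a: 0a undefined. 0a->0: no, bb/aabb meet in 0 with "bb" left. Open state 1: 0a->1.
b: 0b undefined. 0b->0: ok.
c: 0c undefined. 0c->0: no, b/cccbb meet in 0. 0c->1: no, bc/a meet in 1. Open state 2: 0c->2.
aa: 1a undefined. 1a->0: no, b/aabb meet in 0. 1a->1: ok.
ab: 1b undefined. 1b->0: no, b/aabb meet in 0. 1b->1: ok.
ac: 1c undefined. 1c->0: no, b/abbc meet in 0. 1c->1: ok.
ca: 2a undefined. 2a->0: ok.
cc: 2c undefined. 2c->0: no, b/ccb meet in 0. 2c->1: no, bccac/acca meet in 1. 2c->2: no, b/ccaca meet in 0. Open state 3: 2c->3.
bcb: 2b undefined. 2b->0: ok.
cca: 3a undefined. 3a->0: no, b/ccaca meet in 0. 3a->1: no, bccac/acca meet in 1. 3a->2: no, bc/ccaca meet in 2. 3a->3: ok.
ccb: 3b undefined. 3b->0: no, b/ccb meet in 0. 3b->1: ok.
ccc: 3c undefined. 3c->0: no, b/cccbb meet in 0. 3c->1: no, bccac/acca meet in 1. 3c->2: no, b/ccaca meet in 0. 3c->3: no, bccac/ccaca meet in 3. Open state 4: 3c->4.
cccb: 4b undefined. 4b->0: no, b/cccbb meet in 0. 4b->1: ok.
cccc: 4c undefined. 4c->0: no, bc/ccccc meet in 2. 4c->1: ok.
ccaca: 4a undefined. 4a->0: no, b/ccaca meet in 0. 4a->1: ok.
All examples now run through 5 states with every (state, symbol) defined. Accept strings end in {0,2,4}, Reject strings end in {1}; accept={0,2,4}.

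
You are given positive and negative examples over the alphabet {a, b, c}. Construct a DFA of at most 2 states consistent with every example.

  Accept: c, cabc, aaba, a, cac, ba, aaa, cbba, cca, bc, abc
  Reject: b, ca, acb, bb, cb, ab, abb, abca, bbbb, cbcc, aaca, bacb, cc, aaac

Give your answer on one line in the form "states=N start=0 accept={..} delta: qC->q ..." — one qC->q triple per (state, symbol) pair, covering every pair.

states=2 start=0 accept={1} delta: 0a->1 0b->0 0c->1 1a->0 1b->0 1c->0

State merging on the prefix tree: take the shortest (then alphabetical) example prefix whose next move is undefined and point that move at state 0, else 1, else 2, ...; a target is out if some Accept/Reject pair would then sit in one state with the same input left (inseparable). If every existing state is out, open a new one.
a: 0a undefined. 0a->0: no, c/aaac meet in 0 with "c" left. Open state 1: 0a->1.
b: 0b undefined. 0b->0: ok.
c: 0c undefined. 0c->0: no, c/b meet in 0. 0c->1: ok.
aa: 1a undefined. 1a->0: ok.
ab: 1b undefined. 1b->0: ok.
ac: 1c undefined. 1c->0: ok.
All examples now run through 2 states with every (state, symbol) defined. Accept strings end in {1}, Reject strings end in {0}; accept={1}.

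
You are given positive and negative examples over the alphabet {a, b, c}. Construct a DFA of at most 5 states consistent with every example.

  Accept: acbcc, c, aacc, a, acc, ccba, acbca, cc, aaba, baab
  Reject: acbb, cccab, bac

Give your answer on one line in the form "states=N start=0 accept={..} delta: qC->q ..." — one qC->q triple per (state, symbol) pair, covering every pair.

Grow the machine one transition at a time. Run the examples from 0; the earliest place one falls off (shortest prefix, ties alphabetical) gets sent to the lowest-numbered state that keeps every Accept/Reject pair distinguishable — a pair clashes when both reach the same state with identical unread suffix — and to a fresh state only if none does.
a: 0a undefined. 0a->0: ok.
b: 0b undefined. 0b->0: no, c/bac meet in 0 with "c" left. Open state 1: 0b->1.
c: 0c undefined. 0c->0: ok.
ba: 1a undefined. 1a->0: no, c/bac meet in 0. 1a->1: no, ccba/cccab meet in 1. Open state 2: 1a->2.
baa: 2a undefined. 2a->0: no, baab/cccab meet in 1. 2a->1: no, baab/acbb meet in 1 with "b" left. 2a->2: ok.
bac: 2c undefined. 2c->0: no, c/bac meet in 0. 2c->1: ok.
acbb: 1b undefined. 1b->0: no, c/acbb meet in 0. 1b->1: ok.
acbc: 1c undefined. 1c->0: ok.
baab: 2b undefined. 2b->0: ok.
All examples now run through 3 states with every (state, symbol) defined. Accept strings end in {0,2}, Reject strings end in {1}; accept={0,2}.

states=3 start=0 accept={0,2} delta: 0a->0 0b->1 0c->0 1a->2 1b->1 1c->0 2a->2 2b->0 2c->1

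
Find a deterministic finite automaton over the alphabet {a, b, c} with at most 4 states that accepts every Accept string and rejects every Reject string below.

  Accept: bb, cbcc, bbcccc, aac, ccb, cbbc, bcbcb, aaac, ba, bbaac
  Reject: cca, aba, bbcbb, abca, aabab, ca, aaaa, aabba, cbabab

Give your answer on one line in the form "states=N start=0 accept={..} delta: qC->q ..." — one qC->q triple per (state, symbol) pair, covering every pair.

State merging on the prefix tree: take the shortest (then alphabetical) example prefix whose next move is undefined and point that move at state 0, else 1, else 2, ...; a target is out if some Accept/Reject pair would then sit in one state with the same input left (inseparable). If every existing state is out, open a new one.
a: 0a undefined. 0a->0: no, ba/aba meet in 0 with "ba" left. Open state 1: 0a->1.
b: 0b undefined. 0b->0: ok.
c: 0c undefined. 0c->0: no, bb/bbcbb meet in 0. 0c->1: ok.
aa: 1a undefined. 1a->0: no, bb/ca meet in 0. 1a->1: no, ba/ca meet in 1. Open state 2: 1a->2.
ab: 1b undefined. 1b->0: no, bb/bbcbb meet in 0. 1b->1: no, ba/bbcbb meet in 1. 1b->2: ok.
cc: 1c undefined. 1c->0: no, ba/cca meet in 1. 1c->1: no, ccb/cca meet in 2. 1c->2: no, ccb/bbcbb meet in 2 with "b" left. Open state 3: 1c->3.
aaa: 2a undefined. 2a->0: no, bb/aba meet in 0. 2a->1: no, ba/aba meet in 1. 2a->2: ok.
aab: 2b undefined. 2b->0: no, bb/bbcbb meet in 0. 2b->1: no, ba/bbcbb meet in 1. 2b->2: ok.
aac: 2c undefined. 2c->0: no, cbcc/abca meet in 1. 2c->1: no, bcbcb/aba meet in 2. 2c->2: no, cbcc/aba meet in 2. 2c->3: ok.
cca: 3a undefined. 3a->0: no, bb/cca meet in 0. 3a->1: no, ba/cca meet in 1. 3a->2: ok.
ccb: 3b undefined. 3b->0: ok.
cbcc: 3c undefined. 3c->0: ok.
All examples now run through 4 states with every (state, symbol) defined. Accept strings end in {0,1,3}, Reject strings end in {2}; accept={0,1,3}.

states=4 start=0 accept={0,1,3} delta: 0a->1 0b->0 0c->1 1a->2 1b->2 1c->3 2a->2 2b->2 2c->3 3a->2 3b->0 3c->0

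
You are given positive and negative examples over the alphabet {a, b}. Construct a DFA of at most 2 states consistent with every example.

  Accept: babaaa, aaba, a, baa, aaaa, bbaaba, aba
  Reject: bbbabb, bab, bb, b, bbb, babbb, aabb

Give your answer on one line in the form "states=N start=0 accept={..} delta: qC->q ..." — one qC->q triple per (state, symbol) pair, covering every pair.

states=2 start=0 accept={0} delta: 0a->0 0b->1 1a->0 1b->1

Grow the machine one transition at a time. Run the examples from 0; the earliest place one falls off (shortest prefix, ties alphabetical) gets sent to the lowest-numbered state that keeps every Accept/Reject pair distinguishable — a pair clashes when both reach the same state with identical unread suffix — and to a fresh state only if none does.
a: 0a undefined. 0a->0: ok.
b: 0b undefined. 0b->0: no, babaaa/bbbabb meet in 0. Open state 1: 0b->1.
ba: 1a undefined. 1a->0: ok.
bb: 1b undefined. 1b->0: no, babaaa/bbbabb meet in 0. 1b->1: ok.
All examples now run through 2 states with every (state, symbol) defined. Accept strings end in {0}, Reject strings end in {1}; accept={0}.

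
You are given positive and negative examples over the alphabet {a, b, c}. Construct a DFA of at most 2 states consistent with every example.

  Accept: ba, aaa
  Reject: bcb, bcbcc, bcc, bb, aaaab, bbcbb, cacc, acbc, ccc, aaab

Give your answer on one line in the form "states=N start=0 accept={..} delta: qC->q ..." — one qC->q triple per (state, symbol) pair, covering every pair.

Grow the machine one transition at a time. Run the examples from 0; the earliest place one falls off (shortest prefix, ties alphabetical) gets sent to the lowest-numbered state that keeps every Accept/Reject pair distinguishable — a pair clashes when both reach the same state with identical unread suffix — and to a fresh state only if none does.
a: 0a undefined. 0a->0: ok.
b: 0b undefined. 0b->0: no, ba/bb meet in 0. Open state 1: 0b->1.
c: 0c undefined. 0c->0: no, aaa/cacc meet in 0. 0c->1: ok.
ba: 1a undefined. 1a->0: ok.
bb: 1b undefined. 1b->0: no, ba/bb meet in 0. 1b->1: ok.
bc: 1c undefined. 1c->0: no, ba/cacc meet in 0. 1c->1: ok.
All examples now run through 2 states with every (state, symbol) defined. Accept strings end in {0}, Reject strings end in {1}; accept={0}.

states=2 start=0 accept={0} delta: 0a->0 0b->1 0c->1 1a->0 1b->1 1c->1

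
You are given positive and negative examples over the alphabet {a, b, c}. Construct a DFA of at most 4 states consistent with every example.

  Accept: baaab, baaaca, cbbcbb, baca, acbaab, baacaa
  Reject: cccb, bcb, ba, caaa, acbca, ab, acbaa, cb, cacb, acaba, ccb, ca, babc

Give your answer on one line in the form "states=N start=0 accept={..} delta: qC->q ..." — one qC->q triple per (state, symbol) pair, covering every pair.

states=4 start=0 accept={3} delta: 0a->0 0b->1 0c->0 1a->2 1b->2 1c->0 2a->2 2b->3 2c->3 3a->3 3b->2 3c->0

State merging on the prefix tree: take the shortest (then alphabetical) example prefix whose next move is undefined and point that move at state 0, else 1, else 2, ...; a target is out if some Accept/Reject pair would then sit in one state with the same input left (inseparable). If every existing state is out, open a new one.
a: 0a undefined. 0a->0: ok.
b: 0b undefined. 0b->0: no, baaab/ba meet in 0. Open state 1: 0b->1.
c: 0c undefined. 0c->0: ok.
ba: 1a undefined. 1a->0: no, baaab/cccb meet in 1. 1a->1: no, baaaca/acbca meet in 1 with "ca" left. Open state 2: 1a->2.
bc: 1c undefined. 1c->0: ok.
baa: 2a undefined. 2a->0: no, baaab/cccb meet in 1. 2a->1: no, baacaa/caaa meet in 0. 2a->2: ok.
bab: 2b undefined. 2b->0: no, baaab/caaa meet in 0. 2b->1: no, baaab/cccb meet in 1. 2b->2: no, baaab/ba meet in 2. Open state 3: 2b->3.
bac: 2c undefined. 2c->0: no, baaaca/caaa meet in 0. 2c->1: no, baaaca/ba meet in 2. 2c->2: no, baaaca/ba meet in 2. 2c->3: ok.
cbb: 1b undefined. 1b->0: no, cbbcbb/caaa meet in 0. 1b->1: no, cbbcbb/cccb meet in 1. 1b->2: ok.
babc: 3c undefined. 3c->0: ok.
baca: 3a undefined. 3a->0: no, baaaca/caaa meet in 0. 3a->1: no, baaaca/cccb meet in 1. 3a->2: no, baaaca/ba meet in 2. 3a->3: ok.
cbbcb: 3b undefined. 3b->0: no, cbbcbb/cccb meet in 1. 3b->1: no, cbbcbb/ba meet in 2. 3b->2: ok.
All examples now run through 4 states with every (state, symbol) defined. Accept strings end in {3}, Reject strings end in {0,1,2}; accept={3}.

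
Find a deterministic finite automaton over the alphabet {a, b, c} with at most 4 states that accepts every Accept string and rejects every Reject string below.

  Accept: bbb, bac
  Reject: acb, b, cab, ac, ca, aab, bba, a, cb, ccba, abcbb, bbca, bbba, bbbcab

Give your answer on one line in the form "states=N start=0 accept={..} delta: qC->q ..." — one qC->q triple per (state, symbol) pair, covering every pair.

states=4 start=0 accept={2,3} delta: 0a->0 0b->1 0c->0 1a->1 1b->2 1c->2 2a->0 2b->3 2c->0 3a->0 3b->0 3c->0

State merging on the prefix tree: take the shortest (then alphabetical) example prefix whose next move is undefined and point that move at state 0, else 1, else 2, ...; a target is out if some Accept/Reject pair would then sit in one state with the same input left (inseparable). If every existing state is out, open a new one.
a: 0a undefined. 0a->0: ok.
b: 0b undefined. 0b->0: no, bbb/b meet in 0. Open state 1: 0b->1.
c: 0c undefined. 0c->0: ok.
ba: 1a undefined. 1a->0: no, bac/ac meet in 0. 1a->1: ok.
bb: 1b undefined. 1b->0: no, bbb/acb meet in 1. 1b->1: no, bbb/acb meet in 1. Open state 2: 1b->2.
abc: 1c undefined. 1c->0: no, bac/ac meet in 0. 1c->1: no, bbb/abcbb meet in 2 with "b" left. 1c->2: ok.
bba: 2a undefined. 2a->0: ok.
bbb: 2b undefined. 2b->0: no, bbb/ac meet in 0. 2b->1: no, bbb/acb meet in 1. 2b->2: no, bbb/abcbb meet in 2. Open state 3: 2b->3.
bbc: 2c undefined. 2c->0: ok.
bbba: 3a undefined. 3a->0: ok.
bbbc: 3c undefined. 3c->0: ok.
abcbb: 3b undefined. 3b->0: ok.
All examples now run through 4 states with every (state, symbol) defined. Accept strings end in {2,3}, Reject strings end in {0,1}; accept={2,3}.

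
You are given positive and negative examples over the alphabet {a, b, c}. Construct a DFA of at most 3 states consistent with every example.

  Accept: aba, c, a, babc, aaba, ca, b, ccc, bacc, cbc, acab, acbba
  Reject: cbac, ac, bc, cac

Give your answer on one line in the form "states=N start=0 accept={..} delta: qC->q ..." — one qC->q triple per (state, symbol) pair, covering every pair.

Fold the examples into a partial DFA from state 0: repeatedly fix the first undefined (state, symbol) met by the shortest-then-alphabetical prefix, trying targets in increasing order and rejecting any under which an Accept and a Reject string meet in one state with the same remainder; add a state when all current targets are rejected. Accepting states are where Accept strings end.
a: 0a undefined. 0a->0: no, c/ac meet in 0 with "c" left. Open state 1: 0a->1.
b: 0b undefined. 0b->0: no, c/bc meet in 0 with "c" left. 0b->1: ok.
c: 0c undefined. 0c->0: no, cbc/ac meet in 1 with "c" left. 0c->1: ok.
aa: 1a undefined. 1a->0: no, c/cac meet in 1. 1a->1: ok.
ab: 1b undefined. 1b->0: ok.
ac: 1c undefined. 1c->0: no, acab/cbac meet in 0. 1c->1: no, aba/cbac meet in 1. Open state 2: 1c->2.
aca: 2a undefined. 2a->0: ok.
acb: 2b undefined. 2b->0: ok.
ccc: 2c undefined. 2c->0: ok.
All examples now run through 3 states with every (state, symbol) defined. Accept strings end in {0,1}, Reject strings end in {2}; accept={0,1}.

states=3 start=0 accept={0,1} delta: 0a->1 0b->1 0c->1 1a->1 1b->0 1c->2 2a->0 2b->0 2c->0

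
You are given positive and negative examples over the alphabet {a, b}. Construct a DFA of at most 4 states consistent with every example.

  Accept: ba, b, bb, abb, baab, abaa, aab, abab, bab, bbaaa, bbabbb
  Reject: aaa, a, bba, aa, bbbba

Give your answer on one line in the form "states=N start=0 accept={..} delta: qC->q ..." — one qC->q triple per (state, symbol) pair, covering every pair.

State merging on the prefix tree: take the shortest (then alphabetical) example prefix whose next move is undefined and point that move at state 0, else 1, else 2, ...; a target is out if some Accept/Reject pair would then sit in one state with the same input left (inseparable). If every existing state is out, open a new one.
a: 0a undefined. 0a->0: ok.
b: 0b undefined. 0b->0: no, ba/aaa meet in 0. Open state 1: 0b->1.
ba: 1a undefined. 1a->0: no, ba/aaa meet in 0. 1a->1: ok.
bb: 1b undefined. 1b->0: no, bb/aaa meet in 0. 1b->1: no, ba/bba meet in 1. Open state 2: 1b->2.
bba: 2a undefined. 2a->0: no, bbaaa/aaa meet in 0. 2a->1: no, ba/bba meet in 1. 2a->2: no, bb/bba meet in 2. Open state 3: 2a->3.
bbb: 2b undefined. 2b->0: no, ba/bbbba meet in 1. 2b->1: ok.
bbaa: 3a undefined. 3a->0: no, bbaaa/aaa meet in 0. 3a->1: ok.
bbab: 3b undefined. 3b->0: ok.
All examples now run through 4 states with every (state, symbol) defined. Accept strings end in {1,2}, Reject strings end in {0,3}; accept={1,2}.

states=4 start=0 accept={1,2} delta: 0a->0 0b->1 1a->1 1b->2 2a->3 2b->1 3a->1 3b->0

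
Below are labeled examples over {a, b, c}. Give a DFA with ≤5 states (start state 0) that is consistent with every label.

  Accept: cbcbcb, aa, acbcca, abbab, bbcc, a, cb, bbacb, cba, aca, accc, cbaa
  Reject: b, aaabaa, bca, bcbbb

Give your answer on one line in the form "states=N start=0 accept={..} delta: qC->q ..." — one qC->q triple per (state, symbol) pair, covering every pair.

Grow the machine one transition at a time. Run the examples from 0; the earliest place one falls off (shortest prefix, ties alphabetical) gets sent to the lowest-numbered state that keeps every Accept/Reject pair distinguishable — a pair clashes when both reach the same state with identical unread suffix — and to a fresh state only if none does.
a: 0a undefined. 0a->0: ok.
b: 0b undefined. 0b->0: no, aa/b meet in 0. Open state 1: 0b->1.
c: 0c undefined. 0c->0: no, cb/b meet in 1. 0c->1: ok.
bb: 1b undefined. 1b->0: no, acbcca/bca meet in 1 with "ca" left. 1b->1: no, cb/b meet in 1. Open state 2: 1b->2.
bc: 1c undefined. 1c->0: no, aa/bca meet in 0. 1c->1: no, aca/bca meet in 1 with "a" left. 1c->2: no, cba/bca meet in 2 with "a" left. Open state 3: 1c->3.
aca: 1a undefined. 1a->0: no, aa/aaabaa meet in 0. 1a->1: no, aca/b meet in 1. 1a->2: no, cba/aaabaa meet in 2 with "a" left. 1a->3: ok.
bba: 2a undefined. 2a->0: no, abbab/b meet in 1. 2a->1: no, cba/b meet in 1. 2a->2: ok.
bbc: 2c undefined. 2c->0: no, bbcc/b meet in 1. 2c->1: no, acbcca/aaabaa meet in 3 with "a" left. 2c->2: ok.
bca: 3a undefined. 3a->0: no, aa/aaabaa meet in 0. 3a->1: ok.
bcb: 3b undefined. 3b->0: no, acbcca/bcbbb meet in 2. 3b->1: no, abbab/bcbbb meet in 2 with "b" left. 3b->2: ok.
accc: 3c undefined. 3c->0: ok.
bcbb: 2b undefined. 2b->0: ok.
All examples now run through 4 states with every (state, symbol) defined. Accept strings end in {0,2,3}, Reject strings end in {1}; accept={0,2,3}.

states=4 start=0 accept={0,2,3} delta: 0a->0 0b->1 0c->1 1a->3 1b->2 1c->3 2a->2 2b->0 2c->2 3a->1 3b->2 3c->0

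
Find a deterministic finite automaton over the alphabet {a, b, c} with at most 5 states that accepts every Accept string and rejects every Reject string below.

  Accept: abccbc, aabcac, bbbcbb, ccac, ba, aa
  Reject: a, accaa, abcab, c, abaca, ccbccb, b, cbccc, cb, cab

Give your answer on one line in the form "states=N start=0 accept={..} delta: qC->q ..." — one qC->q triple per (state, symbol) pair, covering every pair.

states=4 start=0 accept={2,3} delta: 0a->1 0b->1 0c->0 1a->2 1b->0 1c->2 2a->0 2b->2 2c->3 3a->2 3b->0 3c->0

State merging on the prefix tree: take the shortest (then alphabetical) example prefix whose next move is undefined and point that move at state 0, else 1, else 2, ...; a target is out if some Accept/Reject pair would then sit in one state with the same input left (inseparable). If every existing state is out, open a new one.
a: 0a undefined. 0a->0: no, aa/a meet in 0. Open state 1: 0a->1.
b: 0b undefined. 0b->0: no, ba/a meet in 1. 0b->1: ok.
c: 0c undefined. 0c->0: ok.
aa: 1a undefined. 1a->0: no, ba/c meet in 0. 1a->1: no, ba/a meet in 1. Open state 2: 1a->2.
ab: 1b undefined. 1b->0: ok.
ac: 1c undefined. 1c->0: no, abccbc/abcab meet in 0. 1c->1: no, abccbc/a meet in 1. 1c->2: ok.
aab: 2b undefined. 2b->0: no, bbbcbb/a meet in 1. 2b->1: no, bbbcbb/abcab meet in 0. 2b->2: ok.
acc: 2c undefined. 2c->0: no, abccbc/accaa meet in 2. 2c->1: no, abccbc/cbccc meet in 2. 2c->2: no, abccbc/ccbccb meet in 2. Open state 3: 2c->3.
acca: 3a undefined. 3a->0: no, aabcac/abcab meet in 0. 3a->1: no, abccbc/accaa meet in 2. 3a->2: ok.
abaca: 2a undefined. 2a->0: ok.
cbccc: 3c undefined. 3c->0: ok.
ccbccb: 3b undefined. 3b->0: ok.
All examples now run through 4 states with every (state, symbol) defined. Accept strings end in {2,3}, Reject strings end in {0,1}; accept={2,3}.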